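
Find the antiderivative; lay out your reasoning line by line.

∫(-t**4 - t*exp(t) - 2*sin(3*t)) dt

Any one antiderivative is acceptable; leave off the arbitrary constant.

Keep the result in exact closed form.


Step 1. Rewrite: now ∫(-t**4) dt + ∫(-t*exp(t)) dt + ∫(-2*sin(3*t)) dt.
Step 2. Evaluate the standard form: now -t**5/5 + ∫(-t*exp(t)) dt + ∫(-2*sin(3*t)) dt.
Step 3. Integrate ∫(-t*exp(t)) dt by parts with u = t, dv = (-exp(t)) dt, so v = -exp(t): now -t**5/5 - t*exp(t) + ∫(exp(t)) dt + ∫(-2*sin(3*t)) dt.
Step 4. Evaluate the standard form: now -t**5/5 - t*exp(t) + exp(t) + ∫(-2*sin(3*t)) dt.
Step 5. Evaluate the standard form: now -t**5/5 - t*exp(t) + exp(t) + 2*cos(3*t)/3.
Answer: -t**5/5 - t*exp(t) + exp(t) + 2*cos(3*t)/3.


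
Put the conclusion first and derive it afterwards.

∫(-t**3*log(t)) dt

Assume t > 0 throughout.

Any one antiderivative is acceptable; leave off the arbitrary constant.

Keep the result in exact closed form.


The answer is -t**4*log(t)/4 + t**4/16.
Step 1. Integrate ∫(-t**3*log(t)) dt by parts with u = log(t), dv = (-t**3) dt, so v = -t**4/4 [assuming t > 0]: now -t**4*log(t)/4 + ∫(t**3/4) dt.
Step 2. Evaluate the standard form: now -t**4*log(t)/4 + t**4/16.
Answer: -t**4*log(t)/4 + t**4/16.


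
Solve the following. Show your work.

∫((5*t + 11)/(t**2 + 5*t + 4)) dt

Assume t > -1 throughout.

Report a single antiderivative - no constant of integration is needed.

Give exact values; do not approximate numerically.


Step 1. Decompose ∫((5*t + 11)/(t**2 + 5*t + 4)) dt by partial fractions, (5*t + 11)/(t**2 + 5*t + 4) = 3/(t + 4) + 2/(t + 1): now ∫(2/(t + 1)) dt + ∫(3/(t + 4)) dt.
Step 2. Evaluate the standard form [assuming t > -1]: now 2*log(t + 1) + ∫(3/(t + 4)) dt.
Step 3. Evaluate the standard form [assuming t > -4]: now 2*log(t + 1) + 3*log(t + 4).
Answer: 2*log(t + 1) + 3*log(t + 4).


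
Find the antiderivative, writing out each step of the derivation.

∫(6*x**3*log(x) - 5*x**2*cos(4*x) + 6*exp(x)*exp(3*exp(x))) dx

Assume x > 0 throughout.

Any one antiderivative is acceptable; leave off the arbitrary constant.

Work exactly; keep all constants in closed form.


Step 1. Rewrite: now ∫(-5*x**2*cos(4*x)) dx + ∫(6*x**3*log(x)) dx + ∫(6*exp(x)*exp(3*exp(x))) dx.
Step 2. Substitute u = exp(x), turning ∫(6*exp(x)*exp(3*exp(x))) dx into ∫(6*exp(3*u)) du: now ∫(-5*x**2*cos(4*x)) dx + ∫(6*x**3*log(x)) dx + ∫(6*exp(3*u)) du.
Step 3. Evaluate the standard form: now 2*exp(3*u) + ∫(-5*x**2*cos(4*x)) dx + ∫(6*x**3*log(x)) dx.
Step 4. Substitute back u = exp(x): now 2*exp(3*exp(x)) + ∫(-5*x**2*cos(4*x)) dx + ∫(6*x**3*log(x)) dx.
Step 5. Integrate ∫(-5*x**2*cos(4*x)) dx by parts with u = x**2, dv = (-5*cos(4*x)) dx, so v = -5*sin(4*x)/4: now -5*x**2*sin(4*x)/4 + 2*exp(3*exp(x)) + ∫(5*x*sin(4*x)/2) dx + ∫(6*x**3*log(x)) dx.
Step 6. Integrate ∫(5*x*sin(4*x)/2) dx by parts with u = x, dv = (5*sin(4*x)/2) dx, so v = -5*cos(4*x)/8: now -5*x**2*sin(4*x)/4 - 5*x*cos(4*x)/8 + 2*exp(3*exp(x)) + ∫(6*x**3*log(x)) dx + ∫(5*cos(4*x)/8) dx.
Step 7. Evaluate the standard form: now -5*x**2*sin(4*x)/4 - 5*x*cos(4*x)/8 + 2*exp(3*exp(x)) + 5*sin(4*x)/32 + ∫(6*x**3*log(x)) dx.
Step 8. Integrate ∫(6*x**3*log(x)) dx by parts with u = log(x), dv = (6*x**3) dx, so v = 3*x**4/2 [assuming x > 0]: now 3*x**4*log(x)/2 - 5*x**2*sin(4*x)/4 - 5*x*cos(4*x)/8 + 2*exp(3*exp(x)) + 5*sin(4*x)/32 + ∫(-3*x**3/2) dx.
Step 9. Evaluate the standard form: now 3*x**4*log(x)/2 - 3*x**4/8 - 5*x**2*sin(4*x)/4 - 5*x*cos(4*x)/8 + 2*exp(3*exp(x)) + 5*sin(4*x)/32.
Answer: 3*x**4*log(x)/2 - 3*x**4/8 - 5*x**2*sin(4*x)/4 - 5*x*cos(4*x)/8 + 2*exp(3*exp(x)) + 5*sin(4*x)/32.


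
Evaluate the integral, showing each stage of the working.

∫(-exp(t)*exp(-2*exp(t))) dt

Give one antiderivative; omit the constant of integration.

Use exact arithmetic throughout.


Step 1. Substitute u = exp(t), turning ∫(-exp(t)*exp(-2*exp(t))) dt into ∫(-exp(-2*u)) du: now ∫(-exp(-2*u)) du.
Step 2. Evaluate the standard form: now exp(-2*u)/2.
Step 3. Substitute back u = exp(t): now exp(-2*exp(t))/2.
Answer: exp(-2*exp(t))/2.


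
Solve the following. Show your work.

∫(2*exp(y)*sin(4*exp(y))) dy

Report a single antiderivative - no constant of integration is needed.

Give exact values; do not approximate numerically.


Step 1. Substitute u = exp(y), turning ∫(2*exp(y)*sin(4*exp(y))) dy into ∫(2*sin(4*u)) du: now ∫(2*sin(4*u)) du.
Step 2. Evaluate the standard form: now -cos(4*u)/2.
Step 3. Substitute back u = exp(y): now -cos(4*exp(y))/2.
Answer: -cos(4*exp(y))/2.


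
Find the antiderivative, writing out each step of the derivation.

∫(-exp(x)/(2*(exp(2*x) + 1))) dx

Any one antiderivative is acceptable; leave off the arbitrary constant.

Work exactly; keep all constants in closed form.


Step 1. Substitute u = exp(x), turning ∫(-exp(x)/(2*(exp(2*x) + 1))) dx into ∫(-1/(2*(u**2 + 1))) du: now ∫(-1/(2*(u**2 + 1))) du.
Step 2. Evaluate the standard form: now -atan(u)/2.
Step 3. Substitute back u = exp(x): now -atan(exp(x))/2.
Answer: -atan(exp(x))/2.


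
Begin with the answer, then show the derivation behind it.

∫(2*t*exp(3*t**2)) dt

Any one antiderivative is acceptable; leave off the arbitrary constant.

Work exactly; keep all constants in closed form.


The answer is exp(3*t**2)/3.
Step 1. Substitute u = t**2, turning ∫(2*t*exp(3*t**2)) dt into ∫(exp(3*u)) du: now ∫(exp(3*u)) du.
Step 2. Evaluate the standard form: now exp(3*u)/3.
Step 3. Substitute back u = t**2: now exp(3*t**2)/3.
Answer: exp(3*t**2)/3.


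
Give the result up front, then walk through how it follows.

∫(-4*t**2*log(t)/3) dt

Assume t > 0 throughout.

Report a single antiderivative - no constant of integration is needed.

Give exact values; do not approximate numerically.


The answer is -4*t**3*log(t)/9 + 4*t**3/27.
Step 1. Integrate ∫(-4*t**2*log(t)/3) dt by parts with u = log(t), dv = (-4*t**2/3) dt, so v = -4*t**3/9 [assuming t > 0]: now -4*t**3*log(t)/9 + ∫(4*t**2/9) dt.
Step 2. Evaluate the standard form: now -4*t**3*log(t)/9 + 4*t**3/27.
Answer: -4*t**3*log(t)/9 + 4*t**3/27.


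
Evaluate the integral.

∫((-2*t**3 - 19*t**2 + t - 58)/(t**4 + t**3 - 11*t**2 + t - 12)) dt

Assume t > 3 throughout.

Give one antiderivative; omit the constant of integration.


Answer: -4*log(t - 3) + 2*log(t + 4) + 3*atan(t).


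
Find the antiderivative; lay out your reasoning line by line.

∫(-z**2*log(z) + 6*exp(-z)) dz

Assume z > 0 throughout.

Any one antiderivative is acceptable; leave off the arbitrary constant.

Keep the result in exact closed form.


Step 1. Rewrite: now ∫(-z**2*log(z)) dz + ∫(6*exp(-z)) dz.
Step 2. Evaluate the standard form: now ∫(-z**2*log(z)) dz - 6*exp(-z).
Step 3. Integrate ∫(-z**2*log(z)) dz by parts with u = log(z), dv = (-z**2) dz, so v = -z**3/3 [assuming z > 0]: now -z**3*log(z)/3 + ∫(z**2/3) dz - 6*exp(-z).
Step 4. Evaluate the standard form: now -z**3*log(z)/3 + z**3/9 - 6*exp(-z).
Answer: -z**3*log(z)/3 + z**3/9 - 6*exp(-z).


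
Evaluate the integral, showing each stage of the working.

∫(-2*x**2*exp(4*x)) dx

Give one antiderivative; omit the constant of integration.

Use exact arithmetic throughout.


Step 1. Integrate ∫(-2*x**2*exp(4*x)) dx by parts with u = x**2, dv = (-2*exp(4*x)) dx, so v = -exp(4*x)/2: now -x**2*exp(4*x)/2 + ∫(x*exp(4*x)) dx.
Step 2. Integrate ∫(x*exp(4*x)) dx by parts with u = x, dv = (exp(4*x)) dx, so v = exp(4*x)/4: now -x**2*exp(4*x)/2 + x*exp(4*x)/4 + ∫(-exp(4*x)/4) dx.
Step 3. Evaluate the standard form: now -x**2*exp(4*x)/2 + x*exp(4*x)/4 - exp(4*x)/16.
Answer: -x**2*exp(4*x)/2 + x*exp(4*x)/4 - exp(4*x)/16.


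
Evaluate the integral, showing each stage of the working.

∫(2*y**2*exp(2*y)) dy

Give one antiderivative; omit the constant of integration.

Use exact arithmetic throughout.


Step 1. Integrate ∫(2*y**2*exp(2*y)) dy by parts with u = y**2, dv = (2*exp(2*y)) dy, so v = exp(2*y): now y**2*exp(2*y) + ∫(-2*y*exp(2*y)) dy.
Step 2. Integrate ∫(-2*y*exp(2*y)) dy by parts with u = y, dv = (-2*exp(2*y)) dy, so v = -exp(2*y): now y**2*exp(2*y) - y*exp(2*y) + ∫(exp(2*y)) dy.
Step 3. Evaluate the standard form: now y**2*exp(2*y) - y*exp(2*y) + exp(2*y)/2.
Answer: y**2*exp(2*y) - y*exp(2*y) + exp(2*y)/2.


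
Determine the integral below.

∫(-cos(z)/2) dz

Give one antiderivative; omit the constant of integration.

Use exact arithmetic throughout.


Answer: -sin(z)/2.


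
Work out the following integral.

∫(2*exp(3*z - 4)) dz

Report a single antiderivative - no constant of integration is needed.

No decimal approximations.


Answer: 2*exp(3*z - 4)/3.


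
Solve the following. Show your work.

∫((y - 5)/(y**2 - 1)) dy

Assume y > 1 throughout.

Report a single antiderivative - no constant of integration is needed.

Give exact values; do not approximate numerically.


Step 1. Decompose ∫((y - 5)/(y**2 - 1)) dy by partial fractions, (y - 5)/(y**2 - 1) = 3/(y + 1) - 2/(y - 1): now ∫(-2/(y - 1)) dy + ∫(3/(y + 1)) dy.
Step 2. Evaluate the standard form [assuming y > 1]: now -2*log(y - 1) + ∫(3/(y + 1)) dy.
Step 3. Evaluate the standard form [assuming y > -1]: now -2*log(y - 1) + 3*log(y + 1).
Answer: -2*log(y - 1) + 3*log(y + 1).


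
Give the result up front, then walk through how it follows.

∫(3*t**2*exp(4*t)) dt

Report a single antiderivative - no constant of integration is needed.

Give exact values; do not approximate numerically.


The answer is 3*t**2*exp(4*t)/4 - 3*t*exp(4*t)/8 + 3*exp(4*t)/32.
Step 1. Integrate ∫(3*t**2*exp(4*t)) dt by parts with u = t**2, dv = (3*exp(4*t)) dt, so v = 3*exp(4*t)/4: now 3*t**2*exp(4*t)/4 + ∫(-3*t*exp(4*t)/2) dt.
Step 2. Integrate ∫(-3*t*exp(4*t)/2) dt by parts with u = t, dv = (-3*exp(4*t)/2) dt, so v = -3*exp(4*t)/8: now 3*t**2*exp(4*t)/4 - 3*t*exp(4*t)/8 + ∫(3*exp(4*t)/8) dt.
Step 3. Evaluate the standard form: now 3*t**2*exp(4*t)/4 - 3*t*exp(4*t)/8 + 3*exp(4*t)/32.
Answer: 3*t**2*exp(4*t)/4 - 3*t*exp(4*t)/8 + 3*exp(4*t)/32.


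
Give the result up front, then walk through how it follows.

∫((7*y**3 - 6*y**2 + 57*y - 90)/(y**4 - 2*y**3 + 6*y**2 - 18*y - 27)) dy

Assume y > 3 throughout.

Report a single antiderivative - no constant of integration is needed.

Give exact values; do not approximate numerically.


The answer is 3*log(y - 3) + 4*log(y + 1) + atan(y/3).
Step 1. Decompose ∫((7*y**3 - 6*y**2 + 57*y - 90)/(y**4 - 2*y**3 + 6*y**2 - 18*y - 27)) dy by partial fractions, (7*y**3 - 6*y**2 + 57*y - 90)/(y**4 - 2*y**3 + 6*y**2 - 18*y - 27) = 3/(y**2 + 9) + 4/(y + 1) + 3/(y - 3): now ∫(3/(y - 3)) dy + ∫(4/(y + 1)) dy + ∫(3/(y**2 + 9)) dy.
Step 2. Evaluate the standard form [assuming y > 3]: now 3*log(y - 3) + ∫(4/(y + 1)) dy + ∫(3/(y**2 + 9)) dy.
Step 3. Evaluate the standard form [assuming y > -1]: now 3*log(y - 3) + 4*log(y + 1) + ∫(3/(y**2 + 9)) dy.
Step 4. Evaluate the standard form: now 3*log(y - 3) + 4*log(y + 1) + atan(y/3).
Answer: 3*log(y - 3) + 4*log(y + 1) + atan(y/3).


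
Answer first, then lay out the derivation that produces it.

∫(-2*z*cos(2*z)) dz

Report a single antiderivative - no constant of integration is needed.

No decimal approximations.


The answer is -z*sin(2*z) - cos(2*z)/2.
Step 1. Integrate ∫(-2*z*cos(2*z)) dz by parts with u = z, dv = (-2*cos(2*z)) dz, so v = -sin(2*z): now -z*sin(2*z) + ∫(sin(2*z)) dz.
Step 2. Evaluate the standard form: now -z*sin(2*z) - cos(2*z)/2.
Answer: -z*sin(2*z) - cos(2*z)/2.


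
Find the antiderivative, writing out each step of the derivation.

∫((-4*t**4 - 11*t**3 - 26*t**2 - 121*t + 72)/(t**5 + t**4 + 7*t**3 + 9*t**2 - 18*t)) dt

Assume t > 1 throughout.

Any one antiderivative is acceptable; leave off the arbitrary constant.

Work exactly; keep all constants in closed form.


Step 1. Decompose ∫((-4*t**4 - 11*t**3 - 26*t**2 - 121*t + 72)/(t**5 + t**4 + 7*t**3 + 9*t**2 - 18*t)) dt by partial fractions, (-4*t**4 - 11*t**3 - 26*t**2 - 121*t + 72)/(t**5 + t**4 + 7*t**3 + 9*t**2 - 18*t) = 2/(t**2 + 9) + 3/(t + 2) - 3/(t - 1) - 4/t: now ∫(-4/t) dt + ∫(-3/(t - 1)) dt + ∫(3/(t + 2)) dt + ∫(2/(t**2 + 9)) dt.
Step 2. Evaluate the standard form [assuming t > 1]: now -3*log(t - 1) + ∫(-4/t) dt + ∫(3/(t + 2)) dt + ∫(2/(t**2 + 9)) dt.
Step 3. Evaluate the standard form [assuming t > 0]: now -4*log(t) - 3*log(t - 1) + ∫(3/(t + 2)) dt + ∫(2/(t**2 + 9)) dt.
Step 4. Evaluate the standard form [assuming t > -2]: now -4*log(t) - 3*log(t - 1) + 3*log(t + 2) + ∫(2/(t**2 + 9)) dt.
Step 5. Evaluate the standard form: now -4*log(t) - 3*log(t - 1) + 3*log(t + 2) + 2*atan(t/3)/3.
Answer: -4*log(t) - 3*log(t - 1) + 3*log(t + 2) + 2*atan(t/3)/3.


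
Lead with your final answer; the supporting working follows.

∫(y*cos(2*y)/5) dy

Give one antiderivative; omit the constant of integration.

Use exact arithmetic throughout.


The answer is y*sin(2*y)/10 + cos(2*y)/20.
Step 1. Integrate ∫(y*cos(2*y)/5) dy by parts with u = y, dv = (cos(2*y)/5) dy, so v = sin(2*y)/10: now y*sin(2*y)/10 + ∫(-sin(2*y)/10) dy.
Step 2. Evaluate the standard form: now y*sin(2*y)/10 + cos(2*y)/20.
Answer: y*sin(2*y)/10 + cos(2*y)/20.


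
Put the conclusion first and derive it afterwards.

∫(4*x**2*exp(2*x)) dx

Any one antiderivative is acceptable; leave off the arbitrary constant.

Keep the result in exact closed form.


The answer is 2*x**2*exp(2*x) - 2*x*exp(2*x) + exp(2*x).
Step 1. Integrate ∫(4*x**2*exp(2*x)) dx by parts with u = x**2, dv = (4*exp(2*x)) dx, so v = 2*exp(2*x): now 2*x**2*exp(2*x) + ∫(-4*x*exp(2*x)) dx.
Step 2. Integrate ∫(-4*x*exp(2*x)) dx by parts with u = x, dv = (-4*exp(2*x)) dx, so v = -2*exp(2*x): now 2*x**2*exp(2*x) - 2*x*exp(2*x) + ∫(2*exp(2*x)) dx.
Step 3. Evaluate the standard form: now 2*x**2*exp(2*x) - 2*x*exp(2*x) + exp(2*x).
Answer: 2*x**2*exp(2*x) - 2*x*exp(2*x) + exp(2*x).


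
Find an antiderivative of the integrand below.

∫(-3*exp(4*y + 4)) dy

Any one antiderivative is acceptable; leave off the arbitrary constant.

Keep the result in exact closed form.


Answer: -3*exp(4*y + 4)/4.


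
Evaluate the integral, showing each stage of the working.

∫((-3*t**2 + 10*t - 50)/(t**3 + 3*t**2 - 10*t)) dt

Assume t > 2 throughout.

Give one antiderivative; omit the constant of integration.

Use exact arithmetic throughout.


Step 1. Decompose ∫((-3*t**2 + 10*t - 50)/(t**3 + 3*t**2 - 10*t)) dt by partial fractions, (-3*t**2 + 10*t - 50)/(t**3 + 3*t**2 - 10*t) = -5/(t + 5) - 3/(t - 2) + 5/t: now ∫(5/t) dt + ∫(-3/(t - 2)) dt + ∫(-5/(t + 5)) dt.
Step 2. Evaluate the standard form [assuming t > -5]: now -5*log(t + 5) + ∫(5/t) dt + ∫(-3/(t - 2)) dt.
Step 3. Evaluate the standard form [assuming t > 0]: now 5*log(t) - 5*log(t + 5) + ∫(-3/(t - 2)) dt.
Step 4. Evaluate the standard form [assuming t > 2]: now 5*log(t) - 3*log(t - 2) - 5*log(t + 5).
Answer: 5*log(t) - 3*log(t - 2) - 5*log(t + 5).


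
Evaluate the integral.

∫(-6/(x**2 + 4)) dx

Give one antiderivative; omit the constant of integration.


Answer: -3*atan(x/2).


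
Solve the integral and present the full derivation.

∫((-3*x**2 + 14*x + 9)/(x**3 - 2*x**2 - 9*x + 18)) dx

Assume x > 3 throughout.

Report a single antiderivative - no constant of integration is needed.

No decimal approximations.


Step 1. Decompose ∫((-3*x**2 + 14*x + 9)/(x**3 - 2*x**2 - 9*x + 18)) dx by partial fractions, (-3*x**2 + 14*x + 9)/(x**3 - 2*x**2 - 9*x + 18) = -2/(x + 3) - 5/(x - 2) + 4/(x - 3): now ∫(4/(x - 3)) dx + ∫(-5/(x - 2)) dx + ∫(-2/(x + 3)) dx.
Step 2. Evaluate the standard form [assuming x > -3]: now -2*log(x + 3) + ∫(4/(x - 3)) dx + ∫(-5/(x - 2)) dx.
Step 3. Evaluate the standard form [assuming x > 2]: now -5*log(x - 2) - 2*log(x + 3) + ∫(4/(x - 3)) dx.
Step 4. Evaluate the standard form [assuming x > 3]: now 4*log(x - 3) - 5*log(x - 2) - 2*log(x + 3).
Answer: 4*log(x - 3) - 5*log(x - 2) - 2*log(x + 3).


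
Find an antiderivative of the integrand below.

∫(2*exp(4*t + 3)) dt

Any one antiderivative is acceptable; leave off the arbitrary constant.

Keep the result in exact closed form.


Answer: exp(4*t + 3)/2.


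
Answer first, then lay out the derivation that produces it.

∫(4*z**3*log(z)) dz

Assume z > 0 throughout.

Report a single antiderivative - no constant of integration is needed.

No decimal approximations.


The answer is z**4*log(z) - z**4/4.
Step 1. Integrate ∫(4*z**3*log(z)) dz by parts with u = log(z), dv = (4*z**3) dz, so v = z**4 [assuming z > 0]: now z**4*log(z) + ∫(-z**3) dz.
Step 2. Evaluate the standard form: now z**4*log(z) - z**4/4.
Answer: z**4*log(z) - z**4/4.


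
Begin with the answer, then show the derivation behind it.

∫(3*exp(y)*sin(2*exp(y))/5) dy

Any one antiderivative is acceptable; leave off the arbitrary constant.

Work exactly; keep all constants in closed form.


The answer is -3*cos(2*exp(y))/10.
Step 1. Substitute u = exp(y), turning ∫(3*exp(y)*sin(2*exp(y))/5) dy into ∫(3*sin(2*u)/5) du: now ∫(3*sin(2*u)/5) du.
Step 2. Evaluate the standard form: now -3*cos(2*u)/10.
Step 3. Substitute back u = exp(y): now -3*cos(2*exp(y))/10.
Answer: -3*cos(2*exp(y))/10.


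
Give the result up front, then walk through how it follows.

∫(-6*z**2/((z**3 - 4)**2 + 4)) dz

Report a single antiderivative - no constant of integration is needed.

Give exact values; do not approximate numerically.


The answer is -atan(z**3/2 - 2).
Step 1. Substitute u = z**3 - 4, turning ∫(-6*z**2/((z**3 - 4)**2 + 4)) dz into ∫(-2/(u**2 + 4)) du: now ∫(-2/(u**2 + 4)) du.
Step 2. Evaluate the standard form: now -atan(u/2).
Step 3. Substitute back u = z**3 - 4: now -atan(z**3/2 - 2).
Answer: -atan(z**3/2 - 2).


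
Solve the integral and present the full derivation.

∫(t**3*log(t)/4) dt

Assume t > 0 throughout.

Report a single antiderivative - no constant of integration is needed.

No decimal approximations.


Step 1. Integrate ∫(t**3*log(t)/4) dt by parts with u = log(t), dv = (t**3/4) dt, so v = t**4/16 [assuming t > 0]: now t**4*log(t)/16 + ∫(-t**3/16) dt.
Step 2. Evaluate the standard form: now t**4*log(t)/16 - t**4/64.
Answer: t**4*log(t)/16 - t**4/64.


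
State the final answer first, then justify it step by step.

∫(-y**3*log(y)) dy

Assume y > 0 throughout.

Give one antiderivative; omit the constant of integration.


The answer is -y**4*log(y)/4 + y**4/16.
Step 1. Integrate ∫(-y**3*log(y)) dy by parts with u = log(y), dv = (-y**3) dy, so v = -y**4/4 [assuming y > 0]: now -y**4*log(y)/4 + ∫(y**3/4) dy.
Step 2. Evaluate the standard form: now -y**4*log(y)/4 + y**4/16.
Answer: -y**4*log(y)/4 + y**4/16.


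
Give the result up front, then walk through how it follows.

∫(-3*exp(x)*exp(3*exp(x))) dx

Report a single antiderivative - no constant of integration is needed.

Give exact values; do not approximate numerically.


The answer is -exp(3*exp(x)).
Step 1. Substitute u = exp(x), turning ∫(-3*exp(x)*exp(3*exp(x))) dx into ∫(-3*exp(3*u)) du: now ∫(-3*exp(3*u)) du.
Step 2. Evaluate the standard form: now -exp(3*u).
Step 3. Substitute back u = exp(x): now -exp(3*exp(x)).
Answer: -exp(3*exp(x)).


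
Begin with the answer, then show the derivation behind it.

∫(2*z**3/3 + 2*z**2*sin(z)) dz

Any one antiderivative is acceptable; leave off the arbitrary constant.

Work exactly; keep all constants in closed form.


The answer is z**4/6 - 2*z**2*cos(z) + 4*z*sin(z) + 4*cos(z).
Step 1. Rewrite: now ∫(2*z**3/3) dz + ∫(2*z**2*sin(z)) dz.
Step 2. Evaluate the standard form: now z**4/6 + ∫(2*z**2*sin(z)) dz.
Step 3. Integrate ∫(2*z**2*sin(z)) dz by parts with u = z**2, dv = (2*sin(z)) dz, so v = -2*cos(z): now z**4/6 - 2*z**2*cos(z) + ∫(4*z*cos(z)) dz.
Step 4. Integrate ∫(4*z*cos(z)) dz by parts with u = z, dv = (4*cos(z)) dz, so v = 4*sin(z): now z**4/6 - 2*z**2*cos(z) + 4*z*sin(z) + ∫(-4*sin(z)) dz.
Step 5. Evaluate the standard form: now z**4/6 - 2*z**2*cos(z) + 4*z*sin(z) + 4*cos(z).
Answer: z**4/6 - 2*z**2*cos(z) + 4*z*sin(z) + 4*cos(z).


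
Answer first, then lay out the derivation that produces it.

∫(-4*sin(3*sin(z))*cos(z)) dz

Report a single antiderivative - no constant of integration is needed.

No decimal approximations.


The answer is 4*cos(3*sin(z))/3.
Step 1. Substitute u = sin(z), turning ∫(-4*sin(3*sin(z))*cos(z)) dz into ∫(-4*sin(3*u)) du: now ∫(-4*sin(3*u)) du.
Step 2. Evaluate the standard form: now 4*cos(3*u)/3.
Step 3. Substitute back u = sin(z): now 4*cos(3*sin(z))/3.
Answer: 4*cos(3*sin(z))/3.


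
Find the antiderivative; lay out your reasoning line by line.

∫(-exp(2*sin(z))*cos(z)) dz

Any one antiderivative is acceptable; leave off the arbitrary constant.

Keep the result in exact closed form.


Step 1. Substitute u = sin(z), turning ∫(-exp(2*sin(z))*cos(z)) dz into ∫(-exp(2*u)) du: now ∫(-exp(2*u)) du.
Step 2. Evaluate the standard form: now -exp(2*u)/2.
Step 3. Substitute back u = sin(z): now -exp(2*sin(z))/2.
Answer: -exp(2*sin(z))/2.


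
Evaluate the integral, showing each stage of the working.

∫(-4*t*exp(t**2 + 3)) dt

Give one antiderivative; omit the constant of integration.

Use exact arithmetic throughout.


Step 1. Substitute u = t**2 + 3, turning ∫(-4*t*exp(t**2 + 3)) dt into ∫(-2*exp(u)) du: now ∫(-2*exp(u)) du.
Step 2. Evaluate the standard form: now -2*exp(u).
Step 3. Substitute back u = t**2 + 3: now -2*exp(t**2 + 3).
Answer: -2*exp(t**2 + 3).


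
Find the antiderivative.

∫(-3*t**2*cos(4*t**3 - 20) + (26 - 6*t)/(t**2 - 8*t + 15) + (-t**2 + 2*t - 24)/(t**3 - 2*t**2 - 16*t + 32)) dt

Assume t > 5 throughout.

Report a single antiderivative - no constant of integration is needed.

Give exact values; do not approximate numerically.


Answer: -2*log(t - 5) - 2*log(t - 4) - 4*log(t - 3) + 2*log(t - 2) - log(t + 4) - sin(4*t**3 - 20)/4.


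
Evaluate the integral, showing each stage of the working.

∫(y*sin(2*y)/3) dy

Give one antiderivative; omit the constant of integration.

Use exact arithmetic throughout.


Step 1. Integrate ∫(y*sin(2*y)/3) dy by parts with u = y, dv = (sin(2*y)/3) dy, so v = -cos(2*y)/6: now -y*cos(2*y)/6 + ∫(cos(2*y)/6) dy.
Step 2. Evaluate the standard form: now -y*cos(2*y)/6 + sin(2*y)/12.
Answer: -y*cos(2*y)/6 + sin(2*y)/12.


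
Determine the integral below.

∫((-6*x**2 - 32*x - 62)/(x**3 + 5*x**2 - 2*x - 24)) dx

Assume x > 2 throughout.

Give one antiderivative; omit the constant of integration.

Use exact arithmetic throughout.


Answer: -5*log(x - 2) + 4*log(x + 3) - 5*log(x + 4).


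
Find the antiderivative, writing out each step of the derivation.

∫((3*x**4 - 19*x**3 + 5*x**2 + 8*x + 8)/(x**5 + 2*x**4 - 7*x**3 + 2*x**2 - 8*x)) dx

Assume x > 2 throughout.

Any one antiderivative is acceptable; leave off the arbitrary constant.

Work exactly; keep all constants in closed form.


Step 1. Decompose ∫((3*x**4 - 19*x**3 + 5*x**2 + 8*x + 8)/(x**5 + 2*x**4 - 7*x**3 + 2*x**2 - 8*x)) dx by partial fractions, (3*x**4 - 19*x**3 + 5*x**2 + 8*x + 8)/(x**5 + 2*x**4 - 7*x**3 + 2*x**2 - 8*x) = -3/(x**2 + 1) + 5/(x + 4) - 1/(x - 2) - 1/x: now ∫(-1/x) dx + ∫(-1/(x - 2)) dx + ∫(5/(x + 4)) dx + ∫(-3/(x**2 + 1)) dx.
Step 2. Evaluate the standard form [assuming x > -4]: now 5*log(x + 4) + ∫(-1/x) dx + ∫(-1/(x - 2)) dx + ∫(-3/(x**2 + 1)) dx.
Step 3. Evaluate the standard form [assuming x > 2]: now -log(x - 2) + 5*log(x + 4) + ∫(-1/x) dx + ∫(-3/(x**2 + 1)) dx.
Step 4. Evaluate the standard form [assuming x > 0]: now -log(x) - log(x - 2) + 5*log(x + 4) + ∫(-3/(x**2 + 1)) dx.
Step 5. Evaluate the standard form: now -log(x) - log(x - 2) + 5*log(x + 4) - 3*atan(x).
Answer: -log(x) - log(x - 2) + 5*log(x + 4) - 3*atan(x).


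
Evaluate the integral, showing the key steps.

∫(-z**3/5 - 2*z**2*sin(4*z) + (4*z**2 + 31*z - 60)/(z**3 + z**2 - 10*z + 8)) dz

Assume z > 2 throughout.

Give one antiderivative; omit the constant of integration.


Step 1. Rewrite: now ∫(-z**3/5) dz + ∫(-2*z**2*sin(4*z)) dz + ∫((4*z**2 + 31*z - 60)/(z**3 + z**2 - 10*z + 8)) dz.
Step 2. Integrate ∫(-2*z**2*sin(4*z)) dz by parts with u = z**2, dv = (-2*sin(4*z)) dz, so v = cos(4*z)/2: now z**2*cos(4*z)/2 + ∫(-z**3/5) dz + ∫(-z*cos(4*z)) dz + ∫((4*z**2 + 31*z - 60)/(z**3 + z**2 - 10*z + 8)) dz.
Step 3. Integrate ∫(-z*cos(4*z)) dz by parts with u = z, dv = (-cos(4*z)) dz, so v = -sin(4*z)/4: now z**2*cos(4*z)/2 - z*sin(4*z)/4 + ∫(-z**3/5) dz + ∫((4*z**2 + 31*z - 60)/(z**3 + z**2 - 10*z + 8)) dz + ∫(sin(4*z)/4) dz.
Step 4. Evaluate the standard form: now z**2*cos(4*z)/2 - z*sin(4*z)/4 - cos(4*z)/16 + ∫(-z**3/5) dz + ∫((4*z**2 + 31*z - 60)/(z**3 + z**2 - 10*z + 8)) dz.
Step 5. Evaluate the standard form: now -z**4/20 + z**2*cos(4*z)/2 - z*sin(4*z)/4 - cos(4*z)/16 + ∫((4*z**2 + 31*z - 60)/(z**3 + z**2 - 10*z + 8)) dz.
Step 6. Decompose ∫((4*z**2 + 31*z - 60)/(z**3 + z**2 - 10*z + 8)) dz by partial fractions, (4*z**2 + 31*z - 60)/(z**3 + z**2 - 10*z + 8) = -4/(z + 4) + 5/(z - 1) + 3/(z - 2): now -z**4/20 + z**2*cos(4*z)/2 - z*sin(4*z)/4 - cos(4*z)/16 + ∫(3/(z - 2)) dz + ∫(5/(z - 1)) dz + ∫(-4/(z + 4)) dz.
Step 7. Evaluate the standard form [assuming z > -4]: now -z**4/20 + z**2*cos(4*z)/2 - z*sin(4*z)/4 - 4*log(z + 4) - cos(4*z)/16 + ∫(3/(z - 2)) dz + ∫(5/(z - 1)) dz.
Step 8. Evaluate the standard form [assuming z > 2]: now -z**4/20 + z**2*cos(4*z)/2 - z*sin(4*z)/4 + 3*log(z - 2) - 4*log(z + 4) - cos(4*z)/16 + ∫(5/(z - 1)) dz.
Step 9. Evaluate the standard form [assuming z > 1]: now -z**4/20 + z**2*cos(4*z)/2 - z*sin(4*z)/4 + 3*log(z - 2) + 5*log(z - 1) - 4*log(z + 4) - cos(4*z)/16.
Answer: -z**4/20 + z**2*cos(4*z)/2 - z*sin(4*z)/4 + 3*log(z - 2) + 5*log(z - 1) - 4*log(z + 4) - cos(4*z)/16.


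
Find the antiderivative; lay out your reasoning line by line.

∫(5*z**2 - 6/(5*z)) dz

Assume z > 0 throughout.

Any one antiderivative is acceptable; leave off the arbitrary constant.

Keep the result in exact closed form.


Step 1. Rewrite: now ∫(-6/(5*z)) dz + ∫(5*z**2) dz.
Step 2. Evaluate the standard form: now 5*z**3/3 + ∫(-6/(5*z)) dz.
Step 3. Evaluate the standard form [assuming z > 0]: now 5*z**3/3 - 6*log(z)/5.
Answer: 5*z**3/3 - 6*log(z)/5.


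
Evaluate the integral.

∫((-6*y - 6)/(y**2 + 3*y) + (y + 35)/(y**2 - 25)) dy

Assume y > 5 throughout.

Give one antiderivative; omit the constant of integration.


Answer: -2*log(y) + 4*log(y - 5) - 4*log(y + 3) - 3*log(y + 5).


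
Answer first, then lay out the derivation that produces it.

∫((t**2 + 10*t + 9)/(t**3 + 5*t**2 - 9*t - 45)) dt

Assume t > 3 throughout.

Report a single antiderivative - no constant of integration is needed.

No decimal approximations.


The answer is log(t - 3) + log(t + 3) - log(t + 5).
Step 1. Decompose ∫((t**2 + 10*t + 9)/(t**3 + 5*t**2 - 9*t - 45)) dt by partial fractions, (t**2 + 10*t + 9)/(t**3 + 5*t**2 - 9*t - 45) = -1/(t + 5) + 1/(t + 3) + 1/(t - 3): now ∫(1/(t - 3)) dt + ∫(1/(t + 3)) dt + ∫(-1/(t + 5)) dt.
Step 2. Evaluate the standard form [assuming t > 3]: now log(t - 3) + ∫(1/(t + 3)) dt + ∫(-1/(t + 5)) dt.
Step 3. Evaluate the standard form [assuming t > -3]: now log(t - 3) + log(t + 3) + ∫(-1/(t + 5)) dt.
Step 4. Evaluate the standard form [assuming t > -5]: now log(t - 3) + log(t + 3) - log(t + 5).
Answer: log(t - 3) + log(t + 3) - log(t + 5).


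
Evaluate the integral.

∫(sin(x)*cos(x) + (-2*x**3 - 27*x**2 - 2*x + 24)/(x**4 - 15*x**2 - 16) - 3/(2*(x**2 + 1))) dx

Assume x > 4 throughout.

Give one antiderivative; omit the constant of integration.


Answer: -4*log(x - 4) + 2*log(x + 4) + sin(x)**2/2 - 9*atan(x)/2.


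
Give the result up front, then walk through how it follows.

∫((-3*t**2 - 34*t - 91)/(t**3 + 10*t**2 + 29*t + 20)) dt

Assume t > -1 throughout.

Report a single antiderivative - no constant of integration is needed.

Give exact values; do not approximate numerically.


The answer is -5*log(t + 1) + log(t + 4) + log(t + 5).
Step 1. Decompose ∫((-3*t**2 - 34*t - 91)/(t**3 + 10*t**2 + 29*t + 20)) dt by partial fractions, (-3*t**2 - 34*t - 91)/(t**3 + 10*t**2 + 29*t + 20) = 1/(t + 5) + 1/(t + 4) - 5/(t + 1): now ∫(-5/(t + 1)) dt + ∫(1/(t + 4)) dt + ∫(1/(t + 5)) dt.
Step 2. Evaluate the standard form [assuming t > -1]: now -5*log(t + 1) + ∫(1/(t + 4)) dt + ∫(1/(t + 5)) dt.
Step 3. Evaluate the standard form [assuming t > -4]: now -5*log(t + 1) + log(t + 4) + ∫(1/(t + 5)) dt.
Step 4. Evaluate the standard form [assuming t > -5]: now -5*log(t + 1) + log(t + 4) + log(t + 5).
Answer: -5*log(t + 1) + log(t + 4) + log(t + 5).


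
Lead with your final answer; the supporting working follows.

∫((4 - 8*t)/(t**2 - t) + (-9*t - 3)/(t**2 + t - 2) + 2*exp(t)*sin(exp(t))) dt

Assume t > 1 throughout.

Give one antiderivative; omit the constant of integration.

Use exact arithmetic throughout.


The answer is -4*log(t) - 8*log(t - 1) - 5*log(t + 2) - 2*cos(exp(t)).
Step 1. Rewrite: now ∫((4 - 8*t)/(t**2 - t)) dt + ∫((-9*t - 3)/(t**2 + t - 2)) dt + ∫(2*exp(t)*sin(exp(t))) dt.
Step 2. Decompose ∫((4 - 8*t)/(t**2 - t)) dt by partial fractions, (4 - 8*t)/(t**2 - t) = -4/(t - 1) - 4/t: now ∫(-4/t) dt + ∫((-9*t - 3)/(t**2 + t - 2)) dt + ∫(2*exp(t)*sin(exp(t))) dt + ∫(-4/(t - 1)) dt.
Step 3. Evaluate the standard form [assuming t > 1]: now -4*log(t - 1) + ∫(-4/t) dt + ∫((-9*t - 3)/(t**2 + t - 2)) dt + ∫(2*exp(t)*sin(exp(t))) dt.
Step 4. Evaluate the standard form [assuming t > 0]: now -4*log(t) - 4*log(t - 1) + ∫((-9*t - 3)/(t**2 + t - 2)) dt + ∫(2*exp(t)*sin(exp(t))) dt.
Step 5. Substitute u = exp(t), turning ∫(2*exp(t)*sin(exp(t))) dt into ∫(2*sin(u)) du: now -4*log(t) - 4*log(t - 1) + ∫((-9*t - 3)/(t**2 + t - 2)) dt + ∫(2*sin(u)) du.
Step 6. Evaluate the standard form: now -4*log(t) - 4*log(t - 1) - 2*cos(u) + ∫((-9*t - 3)/(t**2 + t - 2)) dt.
Step 7. Substitute back u = exp(t): now -4*log(t) - 4*log(t - 1) - 2*cos(exp(t)) + ∫((-9*t - 3)/(t**2 + t - 2)) dt.
Step 8. Decompose ∫((-9*t - 3)/(t**2 + t - 2)) dt by partial fractions, (-9*t - 3)/(t**2 + t - 2) = -5/(t + 2) - 4/(t - 1): now -4*log(t) - 4*log(t - 1) - 2*cos(exp(t)) + ∫(-4/(t - 1)) dt + ∫(-5/(t + 2)) dt.
Step 9. Evaluate the standard form [assuming t > -2]: now -4*log(t) - 4*log(t - 1) - 5*log(t + 2) - 2*cos(exp(t)) + ∫(-4/(t - 1)) dt.
Step 10. Evaluate the standard form [assuming t > 1]: now -4*log(t) - 8*log(t - 1) - 5*log(t + 2) - 2*cos(exp(t)).
Answer: -4*log(t) - 8*log(t - 1) - 5*log(t + 2) - 2*cos(exp(t)).


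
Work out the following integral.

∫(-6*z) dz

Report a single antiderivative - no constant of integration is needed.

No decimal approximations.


Answer: -3*z**2.


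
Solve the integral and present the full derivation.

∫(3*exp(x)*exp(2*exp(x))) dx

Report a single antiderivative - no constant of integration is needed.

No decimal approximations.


Step 1. Substitute u = exp(x), turning ∫(3*exp(x)*exp(2*exp(x))) dx into ∫(3*exp(2*u)) du: now ∫(3*exp(2*u)) du.
Step 2. Evaluate the standard form: now 3*exp(2*u)/2.
Step 3. Substitute back u = exp(x): now 3*exp(2*exp(x))/2.
Answer: 3*exp(2*exp(x))/2.


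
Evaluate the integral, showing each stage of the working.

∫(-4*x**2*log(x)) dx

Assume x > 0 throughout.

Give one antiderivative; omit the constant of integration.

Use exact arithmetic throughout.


Step 1. Integrate ∫(-4*x**2*log(x)) dx by parts with u = log(x), dv = (-4*x**2) dx, so v = -4*x**3/3 [assuming x > 0]: now -4*x**3*log(x)/3 + ∫(4*x**2/3) dx.
Step 2. Evaluate the standard form: now -4*x**3*log(x)/3 + 4*x**3/9.
Answer: -4*x**3*log(x)/3 + 4*x**3/9.


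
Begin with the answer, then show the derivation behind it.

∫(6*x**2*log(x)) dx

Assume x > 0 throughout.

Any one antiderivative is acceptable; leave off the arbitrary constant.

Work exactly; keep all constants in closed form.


The answer is 2*x**3*log(x) - 2*x**3/3.
Step 1. Integrate ∫(6*x**2*log(x)) dx by parts with u = log(x), dv = (6*x**2) dx, so v = 2*x**3 [assuming x > 0]: now 2*x**3*log(x) + ∫(-2*x**2) dx.
Step 2. Evaluate the standard form: now 2*x**3*log(x) - 2*x**3/3.
Answer: 2*x**3*log(x) - 2*x**3/3.


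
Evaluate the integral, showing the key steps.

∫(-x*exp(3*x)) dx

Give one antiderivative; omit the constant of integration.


Step 1. Integrate ∫(-x*exp(3*x)) dx by parts with u = x, dv = (-exp(3*x)) dx, so v = -exp(3*x)/3: now -x*exp(3*x)/3 + ∫(exp(3*x)/3) dx.
Step 2. Evaluate the standard form: now -x*exp(3*x)/3 + exp(3*x)/9.
Answer: -x*exp(3*x)/3 + exp(3*x)/9.


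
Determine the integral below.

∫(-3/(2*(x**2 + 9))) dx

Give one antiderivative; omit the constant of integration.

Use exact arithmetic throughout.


Answer: -atan(x/3)/2.


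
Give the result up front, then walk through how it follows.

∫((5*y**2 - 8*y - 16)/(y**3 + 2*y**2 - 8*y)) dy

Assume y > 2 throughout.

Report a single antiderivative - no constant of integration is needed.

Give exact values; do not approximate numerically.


The answer is 2*log(y) - log(y - 2) + 4*log(y + 4).
Step 1. Decompose ∫((5*y**2 - 8*y - 16)/(y**3 + 2*y**2 - 8*y)) dy by partial fractions, (5*y**2 - 8*y - 16)/(y**3 + 2*y**2 - 8*y) = 4/(y + 4) - 1/(y - 2) + 2/y: now ∫(2/y) dy + ∫(-1/(y - 2)) dy + ∫(4/(y + 4)) dy.
Step 2. Evaluate the standard form [assuming y > 2]: now -log(y - 2) + ∫(2/y) dy + ∫(4/(y + 4)) dy.
Step 3. Evaluate the standard form [assuming y > 0]: now 2*log(y) - log(y - 2) + ∫(4/(y + 4)) dy.
Step 4. Evaluate the standard form [assuming y > -4]: now 2*log(y) - log(y - 2) + 4*log(y + 4).
Answer: 2*log(y) - log(y - 2) + 4*log(y + 4).


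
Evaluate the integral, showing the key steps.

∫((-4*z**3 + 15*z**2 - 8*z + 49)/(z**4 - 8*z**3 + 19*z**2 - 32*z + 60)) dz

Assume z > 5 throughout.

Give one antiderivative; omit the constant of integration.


Step 1. Decompose ∫((-4*z**3 + 15*z**2 - 8*z + 49)/(z**4 - 8*z**3 + 19*z**2 - 32*z + 60)) dz by partial fractions, (-4*z**3 + 15*z**2 - 8*z + 49)/(z**4 - 8*z**3 + 19*z**2 - 32*z + 60) = -1/(z**2 + 4) - 2/(z - 3) - 2/(z - 5): now ∫(-2/(z - 5)) dz + ∫(-2/(z - 3)) dz + ∫(-1/(z**2 + 4)) dz.
Step 2. Evaluate the standard form [assuming z > 5]: now -2*log(z - 5) + ∫(-2/(z - 3)) dz + ∫(-1/(z**2 + 4)) dz.
Step 3. Evaluate the standard form [assuming z > 3]: now -2*log(z - 5) - 2*log(z - 3) + ∫(-1/(z**2 + 4)) dz.
Step 4. Evaluate the standard form: now -2*log(z - 5) - 2*log(z - 3) - atan(z/2)/2.
Answer: -2*log(z - 5) - 2*log(z - 3) - atan(z/2)/2.


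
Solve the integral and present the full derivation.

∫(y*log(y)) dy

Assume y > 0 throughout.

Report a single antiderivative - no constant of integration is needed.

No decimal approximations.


Step 1. Integrate ∫(y*log(y)) dy by parts with u = log(y), dv = (y) dy, so v = y**2/2 [assuming y > 0]: now y**2*log(y)/2 + ∫(-y/2) dy.
Step 2. Evaluate the standard form: now y**2*log(y)/2 - y**2/4.
Answer: y**2*log(y)/2 - y**2/4.


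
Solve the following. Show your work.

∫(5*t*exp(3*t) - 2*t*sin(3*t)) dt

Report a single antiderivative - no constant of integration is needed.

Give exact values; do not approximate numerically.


Step 1. Rewrite: now ∫(5*t*exp(3*t)) dt + ∫(-2*t*sin(3*t)) dt.
Step 2. Integrate ∫(-2*t*sin(3*t)) dt by parts with u = t, dv = (-2*sin(3*t)) dt, so v = 2*cos(3*t)/3: now 2*t*cos(3*t)/3 + ∫(5*t*exp(3*t)) dt + ∫(-2*cos(3*t)/3) dt.
Step 3. Evaluate the standard form: now 2*t*cos(3*t)/3 - 2*sin(3*t)/9 + ∫(5*t*exp(3*t)) dt.
Step 4. Integrate ∫(5*t*exp(3*t)) dt by parts with u = t, dv = (5*exp(3*t)) dt, so v = 5*exp(3*t)/3: now 5*t*exp(3*t)/3 + 2*t*cos(3*t)/3 - 2*sin(3*t)/9 + ∫(-5*exp(3*t)/3) dt.
Step 5. Evaluate the standard form: now 5*t*exp(3*t)/3 + 2*t*cos(3*t)/3 - 5*exp(3*t)/9 - 2*sin(3*t)/9.
Answer: 5*t*exp(3*t)/3 + 2*t*cos(3*t)/3 - 5*exp(3*t)/9 - 2*sin(3*t)/9.


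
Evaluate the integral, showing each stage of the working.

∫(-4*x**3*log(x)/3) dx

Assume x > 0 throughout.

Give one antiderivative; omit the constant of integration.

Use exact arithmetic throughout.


Step 1. Integrate ∫(-4*x**3*log(x)/3) dx by parts with u = log(x), dv = (-4*x**3/3) dx, so v = -x**4/3 [assuming x > 0]: now -x**4*log(x)/3 + ∫(x**3/3) dx.
Step 2. Evaluate the standard form: now -x**4*log(x)/3 + x**4/12.
Answer: -x**4*log(x)/3 + x**4/12.


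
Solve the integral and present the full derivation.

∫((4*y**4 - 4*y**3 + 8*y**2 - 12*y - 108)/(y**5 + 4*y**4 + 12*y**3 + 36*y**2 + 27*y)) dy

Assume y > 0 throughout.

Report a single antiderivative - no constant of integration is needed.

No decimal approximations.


Step 1. Decompose ∫((4*y**4 - 4*y**3 + 8*y**2 - 12*y - 108)/(y**5 + 4*y**4 + 12*y**3 + 36*y**2 + 27*y)) dy by partial fractions, (4*y**4 - 4*y**3 + 8*y**2 - 12*y - 108)/(y**5 + 4*y**4 + 12*y**3 + 36*y**2 + 27*y) = -4/(y**2 + 9) + 4/(y + 3) + 4/(y + 1) - 4/y: now ∫(-4/y) dy + ∫(4/(y + 1)) dy + ∫(4/(y + 3)) dy + ∫(-4/(y**2 + 9)) dy.
Step 2. Evaluate the standard form [assuming y > 0]: now -4*log(y) + ∫(4/(y + 1)) dy + ∫(4/(y + 3)) dy + ∫(-4/(y**2 + 9)) dy.
Step 3. Evaluate the standard form [assuming y > -1]: now -4*log(y) + 4*log(y + 1) + ∫(4/(y + 3)) dy + ∫(-4/(y**2 + 9)) dy.
Step 4. Evaluate the standard form [assuming y > -3]: now -4*log(y) + 4*log(y + 1) + 4*log(y + 3) + ∫(-4/(y**2 + 9)) dy.
Step 5. Evaluate the standard form: now -4*log(y) + 4*log(y + 1) + 4*log(y + 3) - 4*atan(y/3)/3.
Answer: -4*log(y) + 4*log(y + 1) + 4*log(y + 3) - 4*atan(y/3)/3.


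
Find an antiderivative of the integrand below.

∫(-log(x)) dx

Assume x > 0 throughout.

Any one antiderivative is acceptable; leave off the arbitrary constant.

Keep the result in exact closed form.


Answer: -x*log(x) + x.


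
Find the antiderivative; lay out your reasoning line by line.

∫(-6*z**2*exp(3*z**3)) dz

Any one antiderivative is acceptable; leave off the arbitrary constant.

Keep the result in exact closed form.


Step 1. Substitute u = z**3, turning ∫(-6*z**2*exp(3*z**3)) dz into ∫(-2*exp(3*u)) du: now ∫(-2*exp(3*u)) du.
Step 2. Evaluate the standard form: now -2*exp(3*u)/3.
Step 3. Substitute back u = z**3: now -2*exp(3*z**3)/3.
Answer: -2*exp(3*z**3)/3.


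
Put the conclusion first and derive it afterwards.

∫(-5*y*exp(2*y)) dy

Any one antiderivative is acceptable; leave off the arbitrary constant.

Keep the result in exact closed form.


The answer is -5*y*exp(2*y)/2 + 5*exp(2*y)/4.
Step 1. Integrate ∫(-5*y*exp(2*y)) dy by parts with u = y, dv = (-5*exp(2*y)) dy, so v = -5*exp(2*y)/2: now -5*y*exp(2*y)/2 + ∫(5*exp(2*y)/2) dy.
Step 2. Evaluate the standard form: now -5*y*exp(2*y)/2 + 5*exp(2*y)/4.
Answer: -5*y*exp(2*y)/2 + 5*exp(2*y)/4.


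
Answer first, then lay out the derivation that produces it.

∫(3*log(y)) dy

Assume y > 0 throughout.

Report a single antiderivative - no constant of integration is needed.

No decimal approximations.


The answer is 3*y*log(y) - 3*y.
Step 1. Integrate ∫(3*log(y)) dy by parts with u = log(y), dv = (3) dy, so v = 3*y [assuming y > 0]: now 3*y*log(y) + ∫(-3) dy.
Step 2. Evaluate the standard form: now 3*y*log(y) - 3*y.
Answer: 3*y*log(y) - 3*y.


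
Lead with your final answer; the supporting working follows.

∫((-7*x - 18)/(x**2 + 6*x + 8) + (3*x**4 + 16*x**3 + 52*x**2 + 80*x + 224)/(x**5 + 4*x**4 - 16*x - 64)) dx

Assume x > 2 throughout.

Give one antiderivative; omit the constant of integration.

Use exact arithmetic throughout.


The answer is 4*log(x - 2) - 5*log(x + 2) - 3*log(x + 4) - atan(x/2).
Step 1. Rewrite: now ∫((-7*x - 18)/(x**2 + 6*x + 8)) dx + ∫((3*x**4 + 16*x**3 + 52*x**2 + 80*x + 224)/(x**5 + 4*x**4 - 16*x - 64)) dx.
Step 2. Decompose ∫((-7*x - 18)/(x**2 + 6*x + 8)) dx by partial fractions, (-7*x - 18)/(x**2 + 6*x + 8) = -5/(x + 4) - 2/(x + 2): now ∫((3*x**4 + 16*x**3 + 52*x**2 + 80*x + 224)/(x**5 + 4*x**4 - 16*x - 64)) dx + ∫(-2/(x + 2)) dx + ∫(-5/(x + 4)) dx.
Step 3. Evaluate the standard form [assuming x > -2]: now -2*log(x + 2) + ∫((3*x**4 + 16*x**3 + 52*x**2 + 80*x + 224)/(x**5 + 4*x**4 - 16*x - 64)) dx + ∫(-5/(x + 4)) dx.
Step 4. Evaluate the standard form [assuming x > -4]: now -2*log(x + 2) - 5*log(x + 4) + ∫((3*x**4 + 16*x**3 + 52*x**2 + 80*x + 224)/(x**5 + 4*x**4 - 16*x - 64)) dx.
Step 5. Decompose ∫((3*x**4 + 16*x**3 + 52*x**2 + 80*x + 224)/(x**5 + 4*x**4 - 16*x - 64)) dx by partial fractions, (3*x**4 + 16*x**3 + 52*x**2 + 80*x + 224)/(x**5 + 4*x**4 - 16*x - 64) = -2/(x**2 + 4) + 2/(x + 4) - 3/(x + 2) + 4/(x - 2): now -2*log(x + 2) - 5*log(x + 4) + ∫(4/(x - 2)) dx + ∫(-3/(x + 2)) dx + ∫(2/(x + 4)) dx + ∫(-2/(x**2 + 4)) dx.
Step 6. Evaluate the standard form [assuming x > 2]: now 4*log(x - 2) - 2*log(x + 2) - 5*log(x + 4) + ∫(-3/(x + 2)) dx + ∫(2/(x + 4)) dx + ∫(-2/(x**2 + 4)) dx.
Step 7. Evaluate the standard form [assuming x > -2]: now 4*log(x - 2) - 5*log(x + 2) - 5*log(x + 4) + ∫(2/(x + 4)) dx + ∫(-2/(x**2 + 4)) dx.
Step 8. Evaluate the standard form [assuming x > -4]: now 4*log(x - 2) - 5*log(x + 2) - 3*log(x + 4) + ∫(-2/(x**2 + 4)) dx.
Step 9. Evaluate the standard form: now 4*log(x - 2) - 5*log(x + 2) - 3*log(x + 4) - atan(x/2).
Answer: 4*log(x - 2) - 5*log(x + 2) - 3*log(x + 4) - atan(x/2).
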